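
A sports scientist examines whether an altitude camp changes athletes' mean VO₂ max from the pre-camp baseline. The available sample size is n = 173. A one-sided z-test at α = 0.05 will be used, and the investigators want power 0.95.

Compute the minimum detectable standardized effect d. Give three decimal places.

d ≈ 0.250

Need Φ(δ − 1.645) = 0.95, so δ = 1.645 + 1.645 = 3.290.
δ = d·√n ⇒ d = δ/√n = 3.290/√173 = 0.2501.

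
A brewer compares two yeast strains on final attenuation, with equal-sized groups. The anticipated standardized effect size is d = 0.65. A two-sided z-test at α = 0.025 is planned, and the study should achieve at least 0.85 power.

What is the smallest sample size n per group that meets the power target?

Set Φ(δ − 2.241) = 0.85; then δ − 2.241 = Φ⁻¹(0.85) = 1.036, giving δ = 3.278.
(For δ > 0 the lower-tail rejection region contributes negligibly to power, so the one-term inversion is standard.)
δ = d·√(n/2) ⇒ n = 2(δ/d)² = 2 × (3.278 / 0.65)² = 50.86.
Rounding up, n = 51 per group.

n = 51 per group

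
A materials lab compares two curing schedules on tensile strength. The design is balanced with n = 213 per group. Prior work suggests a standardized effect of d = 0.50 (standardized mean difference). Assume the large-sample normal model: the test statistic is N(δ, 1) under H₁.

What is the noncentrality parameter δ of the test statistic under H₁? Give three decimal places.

δ = d·√(n/2) = 0.50 × √(213/2) = 5.1599

δ ≈ 5.160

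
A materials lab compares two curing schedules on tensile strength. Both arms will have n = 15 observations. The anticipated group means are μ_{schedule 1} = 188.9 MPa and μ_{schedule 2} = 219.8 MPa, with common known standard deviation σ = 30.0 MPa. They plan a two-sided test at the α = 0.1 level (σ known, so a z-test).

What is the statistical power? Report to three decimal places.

Standardized effect: d = |μ_{schedule 1} − μ_{schedule 2}| / σ = |188.9 − 219.8| / 30.0 = 1.0300
Noncentrality parameter: δ = d·√(n/2) = 1.0300 × √(15/2) = 2.8208
Two-sided α = 0.1 → critical value z_{0.05} = 1.645.
Power = Φ(δ − 1.645) + Φ(−δ − 1.645) = Φ(1.176) + Φ(-4.466) = 0.8802 + 0.0000 = 0.8802.

Power ≈ 0.880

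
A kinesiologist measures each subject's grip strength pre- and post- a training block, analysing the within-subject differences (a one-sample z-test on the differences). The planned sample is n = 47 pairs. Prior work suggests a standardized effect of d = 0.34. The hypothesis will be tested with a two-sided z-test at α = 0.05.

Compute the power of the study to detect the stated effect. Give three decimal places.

Power ≈ 0.645

Noncentrality parameter: δ = d·√n = 0.34 × √47 = 2.3309
Critical value for a two-sided test at α = 0.05: z_{α/2} = 1.960.
Power = Φ(δ − 1.960) + Φ(−δ − 1.960) = Φ(0.371) + Φ(-4.291) = 0.6447 + 0.0000 = 0.6447.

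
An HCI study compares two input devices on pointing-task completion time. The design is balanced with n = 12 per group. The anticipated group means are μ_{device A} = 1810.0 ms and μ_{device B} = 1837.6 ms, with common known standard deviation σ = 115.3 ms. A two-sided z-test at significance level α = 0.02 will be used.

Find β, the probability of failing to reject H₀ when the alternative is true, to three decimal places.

β ≈ 0.957

Standardized effect: d = |μ_{device A} − μ_{device B}| / σ = |1810.0 − 1837.6| / 115.3 = 0.2394
Noncentrality parameter: δ = d·√(n/2) = 0.2394 × √(12/2) = 0.5863
Critical value for a two-sided test at α = 0.02: z_{α/2} = 2.326.
Power = Φ(δ − 2.326) + Φ(−δ − 2.326) = Φ(-1.740) + Φ(-2.913) = 0.0409 + 0.0018 = 0.0427.
Type II error: β = 1 − power = 1 − 0.0427 = 0.9573.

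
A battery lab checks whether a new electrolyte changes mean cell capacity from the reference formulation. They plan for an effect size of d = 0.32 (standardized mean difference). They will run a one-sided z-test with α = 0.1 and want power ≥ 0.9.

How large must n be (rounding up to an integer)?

Set Φ(δ − 1.282) = 0.9; then δ − 1.282 = Φ⁻¹(0.9) = 1.282, giving δ = 2.563.
δ = d·√n ⇒ n = (δ/d)² = (2.563 / 0.32)² = 64.16.
Rounding up, n = 65.

n = 65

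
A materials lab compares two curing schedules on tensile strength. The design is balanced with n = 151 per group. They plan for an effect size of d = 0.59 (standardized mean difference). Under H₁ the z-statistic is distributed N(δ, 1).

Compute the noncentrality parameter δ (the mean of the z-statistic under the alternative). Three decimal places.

δ = d·√(n/2) = 0.59 × √(151/2) = 5.1266

δ ≈ 5.127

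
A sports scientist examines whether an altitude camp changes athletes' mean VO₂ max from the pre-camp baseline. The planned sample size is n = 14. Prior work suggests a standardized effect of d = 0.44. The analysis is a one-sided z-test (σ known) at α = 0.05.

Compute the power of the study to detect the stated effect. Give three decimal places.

Power ≈ 0.501

Noncentrality parameter: δ = d·√n = 0.44 × √14 = 1.6463
Critical value for a one-sided test at α = 0.05: z_α = 1.645.
Power = Φ(δ − 1.645) = Φ(0.001) = 0.5006.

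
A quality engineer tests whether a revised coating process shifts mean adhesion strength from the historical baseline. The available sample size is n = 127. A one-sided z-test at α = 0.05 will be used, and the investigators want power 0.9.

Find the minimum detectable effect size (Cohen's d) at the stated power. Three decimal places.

Required noncentrality: δ = z_{0.05} + z_{0.10} = 1.645 + 1.282 = 2.926.
δ = d·√n ⇒ d = δ/√n = 2.926/√127 = 0.2597.

d ≈ 0.260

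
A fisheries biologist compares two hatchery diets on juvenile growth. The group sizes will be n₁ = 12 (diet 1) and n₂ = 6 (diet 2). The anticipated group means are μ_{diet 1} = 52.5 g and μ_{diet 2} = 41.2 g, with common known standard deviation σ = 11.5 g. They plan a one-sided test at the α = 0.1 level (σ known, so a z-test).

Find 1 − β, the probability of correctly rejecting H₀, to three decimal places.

Standardized effect: d = |μ_{diet 1} − μ_{diet 2}| / σ = |52.5 − 41.2| / 11.5 = 0.9826
Noncentrality parameter: δ = d / √(1/n₁ + 1/n₂) = 0.9826 / √(1/12 + 1/6) = 1.9652
One-sided α = 0.1 → critical value z_{0.1} = 1.282.
Power = P(Z > 1.282 − δ) = Φ(0.684) = 0.7529.

Power ≈ 0.753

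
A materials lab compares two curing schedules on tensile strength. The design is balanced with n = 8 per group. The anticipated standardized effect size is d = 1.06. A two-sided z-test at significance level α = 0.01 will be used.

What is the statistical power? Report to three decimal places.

Power ≈ 0.324

Noncentrality parameter: δ = d·√(n/2) = 1.06 × √(8/2) = 2.1200
Two-sided α = 0.01 → critical value z_{0.005} = 2.576.
Power = Φ(δ − 2.576) + Φ(−δ − 2.576) = Φ(-0.456) + Φ(-4.696) = 0.3243 + 0.0000 = 0.3243.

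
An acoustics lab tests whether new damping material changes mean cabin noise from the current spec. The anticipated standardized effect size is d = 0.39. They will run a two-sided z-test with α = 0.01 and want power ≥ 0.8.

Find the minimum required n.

n = 77

Set Φ(δ − 2.576) = 0.8; then δ − 2.576 = Φ⁻¹(0.8) = 0.842, giving δ = 3.417.
(For δ > 0 the lower-tail rejection region contributes negligibly to power, so the one-term inversion is standard.)
δ = d·√n ⇒ n = (δ/d)² = (3.417 / 0.39)² = 76.78.
Rounding up, n = 77.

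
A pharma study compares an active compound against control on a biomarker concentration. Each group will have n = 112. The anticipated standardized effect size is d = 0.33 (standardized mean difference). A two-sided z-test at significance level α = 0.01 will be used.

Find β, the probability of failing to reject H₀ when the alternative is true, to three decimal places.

β ≈ 0.542

Noncentrality parameter: δ = d·√(n/2) = 0.33 × √(112/2) = 2.4695
Two-sided α = 0.01 → critical value z_{0.005} = 2.576.
Power = Φ(δ − 2.576) + Φ(−δ − 2.576) = Φ(-0.106) + Φ(-5.045) = 0.4577 + 0.0000 = 0.4577.
Type II error: β = 1 − power = 1 − 0.4577 = 0.5423.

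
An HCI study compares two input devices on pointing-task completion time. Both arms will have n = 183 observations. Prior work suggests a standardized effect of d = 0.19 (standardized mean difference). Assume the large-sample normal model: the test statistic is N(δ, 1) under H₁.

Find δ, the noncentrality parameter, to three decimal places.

The noncentrality parameter scales effect size by the design's sample-size factor: δ = d·√(n/2) = 0.19 × √(183/2) = 1.8175

δ ≈ 1.817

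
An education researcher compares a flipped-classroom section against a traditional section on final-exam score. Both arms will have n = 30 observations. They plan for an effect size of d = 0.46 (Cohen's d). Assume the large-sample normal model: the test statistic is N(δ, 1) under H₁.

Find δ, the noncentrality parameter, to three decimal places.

δ ≈ 1.782

The noncentrality parameter scales effect size by the design's sample-size factor: δ = d·√(n/2) = 0.46 × √(30/2) = 1.7816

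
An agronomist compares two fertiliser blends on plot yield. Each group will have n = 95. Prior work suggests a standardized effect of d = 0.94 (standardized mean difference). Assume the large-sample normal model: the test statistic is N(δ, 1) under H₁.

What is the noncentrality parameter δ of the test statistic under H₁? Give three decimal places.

δ ≈ 6.479

The noncentrality parameter scales effect size by the design's sample-size factor: δ = d·√(n/2) = 0.94 × √(95/2) = 6.4785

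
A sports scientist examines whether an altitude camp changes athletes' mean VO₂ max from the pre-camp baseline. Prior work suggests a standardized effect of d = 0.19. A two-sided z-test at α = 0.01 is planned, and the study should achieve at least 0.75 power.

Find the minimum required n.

Set Φ(δ − 2.576) = 0.75; then δ − 2.576 = Φ⁻¹(0.75) = 0.674, giving δ = 3.250.
(The Φ(−δ − z_{α/2}) term is vanishingly small for δ > 0 and is dropped in the standard sample-size formula.)
δ = d·√n ⇒ n = (δ/d)² = (3.250 / 0.19)² = 292.65.
Rounding up, n = 293.

n = 293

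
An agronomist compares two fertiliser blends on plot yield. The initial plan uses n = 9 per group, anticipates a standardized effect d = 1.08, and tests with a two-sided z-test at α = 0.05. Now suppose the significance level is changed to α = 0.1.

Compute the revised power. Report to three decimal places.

Power ≈ 0.741

δ = d·√(n/2) = 1.08 × √(9/2) = 2.2910 (unchanged). New critical value: z_{0.05} = 1.645.
Revised power = Φ(δ − 1.645) + Φ(−δ − 1.645) = Φ(0.646) + Φ(-3.936) = 0.7409 + 0.0000 = 0.7410.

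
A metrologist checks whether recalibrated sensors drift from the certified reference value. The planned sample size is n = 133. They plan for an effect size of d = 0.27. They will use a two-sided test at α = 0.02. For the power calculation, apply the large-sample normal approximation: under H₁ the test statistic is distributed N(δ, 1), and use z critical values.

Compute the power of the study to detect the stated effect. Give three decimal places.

Noncentrality parameter: δ = d·√n = 0.27 × √133 = 3.1138
Critical value for a two-sided test at α = 0.02: z_{α/2} = 2.326.
Power = Φ(δ − 2.326) + Φ(−δ − 2.326) = Φ(0.787) + Φ(-5.440) = 0.7845 + 0.0000 = 0.7845.

Power ≈ 0.784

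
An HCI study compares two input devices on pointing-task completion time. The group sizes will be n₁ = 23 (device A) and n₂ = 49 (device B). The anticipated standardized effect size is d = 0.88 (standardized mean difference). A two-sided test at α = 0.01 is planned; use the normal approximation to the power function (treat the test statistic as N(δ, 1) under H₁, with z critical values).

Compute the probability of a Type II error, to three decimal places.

β ≈ 0.183

Noncentrality parameter: δ = d / √(1/n₁ + 1/n₂) = 0.88 / √(1/23 + 1/49) = 3.4816
Two-sided α = 0.01 → critical value z_{0.005} = 2.576.
Power = Φ(δ − 2.576) + Φ(−δ − 2.576) = Φ(0.906) + Φ(-6.057) = 0.8175 + 0.0000 = 0.8175.
Type II error: β = 1 − power = 1 − 0.8175 = 0.1825.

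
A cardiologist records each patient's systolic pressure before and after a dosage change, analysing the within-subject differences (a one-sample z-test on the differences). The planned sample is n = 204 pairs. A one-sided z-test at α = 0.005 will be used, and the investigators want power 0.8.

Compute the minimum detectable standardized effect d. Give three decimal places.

d ≈ 0.239

Need Φ(δ − 2.576) = 0.8, so δ = 2.576 + 0.842 = 3.417.
δ = d·√n ⇒ d = δ/√n = 3.417/√204 = 0.2393.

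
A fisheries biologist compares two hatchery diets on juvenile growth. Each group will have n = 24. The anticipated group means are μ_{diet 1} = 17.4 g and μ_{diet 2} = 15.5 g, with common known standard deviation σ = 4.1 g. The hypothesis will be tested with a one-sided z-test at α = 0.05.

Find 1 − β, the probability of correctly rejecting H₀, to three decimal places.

Standardized effect: d = |μ_{diet 1} − μ_{diet 2}| / σ = |17.4 − 15.5| / 4.1 = 0.4634
Noncentrality parameter: δ = d·√(n/2) = 0.4634 × √(24/2) = 1.6053
One-sided α = 0.05 → critical value z_{0.05} = 1.645.
Power = Φ(δ − 1.645) = Φ(-0.040) = 0.4842.

Power ≈ 0.484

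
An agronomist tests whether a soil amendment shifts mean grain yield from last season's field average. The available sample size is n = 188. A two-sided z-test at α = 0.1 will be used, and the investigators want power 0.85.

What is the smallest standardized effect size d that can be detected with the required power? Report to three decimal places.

d ≈ 0.196

Required noncentrality: δ = z_{0.05} + z_{0.15} = 1.645 + 1.036 = 2.681.
(The second rejection-region term Φ(−δ − z_{α/2}) is negligible and dropped.)
δ = d·√n ⇒ d = δ/√n = 2.681/√188 = 0.1956.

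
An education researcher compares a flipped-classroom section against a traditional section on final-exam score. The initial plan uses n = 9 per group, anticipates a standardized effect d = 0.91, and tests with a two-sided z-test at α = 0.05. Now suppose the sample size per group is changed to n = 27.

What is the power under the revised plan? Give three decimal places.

With n = 27 per group: δ = d·√(n/2) = 0.91 × √(27/2) = 3.3436. Critical value z_{0.025} = 1.960.
Revised power = Φ(δ − 1.960) + Φ(−δ − 1.960) = Φ(1.384) + Φ(-5.304) = 0.9168 + 0.0000 = 0.9168.

Power ≈ 0.917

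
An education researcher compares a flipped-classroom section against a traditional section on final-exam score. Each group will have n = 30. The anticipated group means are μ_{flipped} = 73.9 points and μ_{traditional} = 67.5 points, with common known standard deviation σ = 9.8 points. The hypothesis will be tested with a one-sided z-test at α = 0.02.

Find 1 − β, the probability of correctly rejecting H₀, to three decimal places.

Power ≈ 0.683

Standardized effect: d = |μ_{flipped} − μ_{traditional}| / σ = |73.9 − 67.5| / 9.8 = 0.6531
Noncentrality parameter: δ = d·√(n/2) = 0.6531 × √(30/2) = 2.5293
One-sided α = 0.02 → critical value z_{0.02} = 2.054.
Power = Φ(δ − 2.054) = Φ(0.476) = 0.6828.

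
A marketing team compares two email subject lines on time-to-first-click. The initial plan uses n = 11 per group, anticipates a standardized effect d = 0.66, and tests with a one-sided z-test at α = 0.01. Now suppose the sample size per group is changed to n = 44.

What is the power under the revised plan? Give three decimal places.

Power ≈ 0.779

With n = 44 per group: δ = d·√(n/2) = 0.66 × √(44/2) = 3.0957. Critical value z_{0.01} = 2.326.
Revised power = Φ(δ − 2.326) = Φ(0.769) = 0.7792.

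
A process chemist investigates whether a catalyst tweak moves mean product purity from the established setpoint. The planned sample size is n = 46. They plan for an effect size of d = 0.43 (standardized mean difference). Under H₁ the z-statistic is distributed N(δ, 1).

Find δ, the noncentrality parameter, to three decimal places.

δ = d·√n = 0.43 × √46 = 2.9164

δ ≈ 2.916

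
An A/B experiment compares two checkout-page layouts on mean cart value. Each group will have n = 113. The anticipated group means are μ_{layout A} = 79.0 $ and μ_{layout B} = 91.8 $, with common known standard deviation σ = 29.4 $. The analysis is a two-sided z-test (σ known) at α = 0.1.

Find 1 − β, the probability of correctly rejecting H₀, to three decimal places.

Power ≈ 0.948

Standardized effect: d = |μ_{layout A} − μ_{layout B}| / σ = |79.0 − 91.8| / 29.4 = 0.4354
Noncentrality parameter: δ = d·√(n/2) = 0.4354 × √(113/2) = 3.2726
Critical value for a two-sided test at α = 0.1: z_{α/2} = 1.645.
Power = Φ(δ − 1.645) + Φ(−δ − 1.645) = Φ(1.628) + Φ(-4.917) = 0.9482 + 0.0000 = 0.9482.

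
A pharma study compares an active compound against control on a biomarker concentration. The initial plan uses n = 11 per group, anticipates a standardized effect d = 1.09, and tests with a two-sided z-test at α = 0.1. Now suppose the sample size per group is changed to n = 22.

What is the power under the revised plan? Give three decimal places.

With n = 22 per group: δ = d·√(n/2) = 1.09 × √(22/2) = 3.6151. Critical value z_{0.05} = 1.645.
Revised power = Φ(δ − 1.645) + Φ(−δ − 1.645) = Φ(1.970) + Φ(-5.260) = 0.9756 + 0.0000 = 0.9756.

Power ≈ 0.976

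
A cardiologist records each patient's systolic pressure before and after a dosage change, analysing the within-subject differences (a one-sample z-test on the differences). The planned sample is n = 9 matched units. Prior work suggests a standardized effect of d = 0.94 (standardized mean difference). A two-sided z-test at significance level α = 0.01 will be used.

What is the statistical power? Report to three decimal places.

Noncentrality parameter: δ = d·√n = 0.94 × √9 = 2.8200
Critical value for a two-sided test at α = 0.01: z_{α/2} = 2.576.
Power = Φ(δ − 2.576) + Φ(−δ − 2.576) = Φ(0.244) + Φ(-5.396) = 0.5965 + 0.0000 = 0.5965.

Power ≈ 0.596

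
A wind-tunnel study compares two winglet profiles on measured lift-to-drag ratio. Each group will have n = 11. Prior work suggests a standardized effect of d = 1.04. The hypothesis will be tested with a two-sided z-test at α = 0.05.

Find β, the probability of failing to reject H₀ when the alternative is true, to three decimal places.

β ≈ 0.316

Noncentrality parameter: δ = d·√(n/2) = 1.04 × √(11/2) = 2.4390
Critical value for a two-sided test at α = 0.05: z_{α/2} = 1.960.
Power = Φ(δ − 1.960) + Φ(−δ − 1.960) = Φ(0.479) + Φ(-4.399) = 0.6840 + 0.0000 = 0.6841.
Type II error: β = 1 − power = 1 − 0.6841 = 0.3159.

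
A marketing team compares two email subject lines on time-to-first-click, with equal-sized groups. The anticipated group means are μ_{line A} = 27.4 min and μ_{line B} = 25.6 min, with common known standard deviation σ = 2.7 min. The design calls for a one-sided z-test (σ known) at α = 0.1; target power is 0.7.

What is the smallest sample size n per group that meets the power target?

Standardized effect: d = |μ_{line A} − μ_{line B}| / σ = |27.4 − 25.6| / 2.7 = 0.6667
Set Φ(δ − 1.282) = 0.7; then δ − 1.282 = Φ⁻¹(0.7) = 0.524, giving δ = 1.806.
δ = d·√(n/2) ⇒ n = 2(δ/d)² = 2 × (1.806 / 0.6667)² = 14.68.
Round up to the next whole unit.

n = 15 per group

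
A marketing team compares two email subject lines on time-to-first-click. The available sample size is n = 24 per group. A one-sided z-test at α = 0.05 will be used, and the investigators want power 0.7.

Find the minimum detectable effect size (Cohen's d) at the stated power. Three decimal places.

d ≈ 0.626

Need Φ(δ − 1.645) = 0.7, so δ = 1.645 + 0.524 = 2.169.
δ = d·√(n/2) ⇒ d = δ/√(n/2) = 2.169/√(24/2) = 0.6262.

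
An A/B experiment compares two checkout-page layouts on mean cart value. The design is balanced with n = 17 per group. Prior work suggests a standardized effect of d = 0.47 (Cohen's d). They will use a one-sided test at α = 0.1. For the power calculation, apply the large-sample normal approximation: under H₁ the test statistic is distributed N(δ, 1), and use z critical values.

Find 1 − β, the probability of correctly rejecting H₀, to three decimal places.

Power ≈ 0.535

Noncentrality parameter: δ = d·√(n/2) = 0.47 × √(17/2) = 1.3703
One-sided α = 0.1 → critical value z_{0.1} = 1.282.
Power = P(Z > 1.282 − δ) = Φ(0.089) = 0.5353.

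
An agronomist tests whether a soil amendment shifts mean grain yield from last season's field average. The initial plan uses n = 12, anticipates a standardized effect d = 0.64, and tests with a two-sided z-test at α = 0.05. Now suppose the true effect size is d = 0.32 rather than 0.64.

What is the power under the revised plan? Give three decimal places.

With d = 0.32: δ = d·√n = 0.32 × √12 = 1.1085. Critical value z_{0.025} = 1.960.
Revised power = Φ(δ − 1.960) + Φ(−δ − 1.960) = Φ(-0.851) + Φ(-3.068) = 0.1973 + 0.0011 = 0.1983.

Power ≈ 0.198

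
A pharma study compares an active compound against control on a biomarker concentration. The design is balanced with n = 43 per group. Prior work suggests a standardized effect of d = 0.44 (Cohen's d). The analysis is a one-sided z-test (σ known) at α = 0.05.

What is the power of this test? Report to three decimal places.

Power ≈ 0.654

Noncentrality parameter: δ = d·√(n/2) = 0.44 × √(43/2) = 2.0402
Critical value for a one-sided test at α = 0.05: z_α = 1.645.
Power = P(Z > 1.645 − δ) = Φ(0.395) = 0.6537.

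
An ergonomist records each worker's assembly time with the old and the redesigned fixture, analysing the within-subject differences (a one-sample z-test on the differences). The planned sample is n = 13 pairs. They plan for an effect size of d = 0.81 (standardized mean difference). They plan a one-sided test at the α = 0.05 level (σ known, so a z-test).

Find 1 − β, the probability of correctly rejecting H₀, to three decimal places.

Noncentrality parameter: δ = d·√n = 0.81 × √13 = 2.9205
One-sided α = 0.05 → critical value z_{0.05} = 1.645.
Power = Φ(δ − 1.645) = Φ(1.276) = 0.8990.

Power ≈ 0.899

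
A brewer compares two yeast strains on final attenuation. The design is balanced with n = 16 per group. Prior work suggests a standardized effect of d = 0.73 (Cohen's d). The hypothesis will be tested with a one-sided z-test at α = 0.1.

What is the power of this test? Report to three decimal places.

Noncentrality parameter: λ = d·√(n/2) = 0.73 × √(16/2) = 2.0648
One-sided α = 0.1 → critical value z_{0.1} = 1.282.
Power = P(Z > 1.282 − λ) = Φ(0.783) = 0.7832.

Power ≈ 0.783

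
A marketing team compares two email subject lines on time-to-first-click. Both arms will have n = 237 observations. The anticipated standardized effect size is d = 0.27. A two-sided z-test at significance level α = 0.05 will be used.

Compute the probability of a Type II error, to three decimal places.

β ≈ 0.164

Noncentrality parameter: δ = d·√(n/2) = 0.27 × √(237/2) = 2.9392
Critical value for a two-sided test at α = 0.05: z_{α/2} = 1.960.
Power = Φ(δ − 1.960) + Φ(−δ − 1.960) = Φ(0.979) + Φ(-4.899) = 0.8363 + 0.0000 = 0.8363.
Type II error: β = 1 − power = 1 − 0.8363 = 0.1637.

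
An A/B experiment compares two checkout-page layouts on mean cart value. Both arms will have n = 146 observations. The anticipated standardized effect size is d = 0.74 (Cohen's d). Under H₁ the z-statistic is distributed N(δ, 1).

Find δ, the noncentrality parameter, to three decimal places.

δ ≈ 6.323

The noncentrality parameter scales effect size by the design's sample-size factor: δ = d·√(n/2) = 0.74 × √(146/2) = 6.3226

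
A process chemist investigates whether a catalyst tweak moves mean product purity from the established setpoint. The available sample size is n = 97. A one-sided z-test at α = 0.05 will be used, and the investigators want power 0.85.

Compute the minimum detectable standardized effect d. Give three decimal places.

d ≈ 0.272

Required noncentrality: δ = z_{0.05} + z_{0.15} = 1.645 + 1.036 = 2.681.
δ = d·√n ⇒ d = δ/√n = 2.681/√97 = 0.2722.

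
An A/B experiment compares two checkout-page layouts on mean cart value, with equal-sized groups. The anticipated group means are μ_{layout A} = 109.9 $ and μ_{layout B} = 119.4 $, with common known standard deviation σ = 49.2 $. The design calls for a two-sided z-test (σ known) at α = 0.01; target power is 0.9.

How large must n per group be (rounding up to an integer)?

Standardized effect: d = |μ_{layout A} − μ_{layout B}| / σ = |109.9 − 119.4| / 49.2 = 0.1931
Set Φ(δ − 2.576) = 0.9; then δ − 2.576 = Φ⁻¹(0.9) = 1.282, giving δ = 3.857.
(The Φ(−δ − z_{α/2}) term is vanishingly small for δ > 0 and is dropped in the standard sample-size formula.)
δ = d·√(n/2) ⇒ n = 2(δ/d)² = 2 × (3.857 / 0.1931)² = 798.17.
Rounding up, n = 799 per group.

n = 799 per group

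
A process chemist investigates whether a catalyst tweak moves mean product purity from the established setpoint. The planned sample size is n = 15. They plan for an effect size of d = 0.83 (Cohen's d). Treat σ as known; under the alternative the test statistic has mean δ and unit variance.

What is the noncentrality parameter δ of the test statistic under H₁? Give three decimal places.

δ ≈ 3.215

The noncentrality parameter scales effect size by the design's sample-size factor: δ = d·√n = 0.83 × √15 = 3.2146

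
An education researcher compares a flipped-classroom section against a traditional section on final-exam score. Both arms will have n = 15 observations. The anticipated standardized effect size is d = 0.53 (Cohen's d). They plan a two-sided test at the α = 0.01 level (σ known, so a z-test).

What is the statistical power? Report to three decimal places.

Power ≈ 0.130

Noncentrality parameter: δ = d·√(n/2) = 0.53 × √(15/2) = 1.4515
Critical value for a two-sided test at α = 0.01: z_{α/2} = 2.576.
Power = Φ(δ − 2.576) + Φ(−δ − 2.576) = Φ(-1.124) + Φ(-4.027) = 0.1304 + 0.0000 = 0.1305.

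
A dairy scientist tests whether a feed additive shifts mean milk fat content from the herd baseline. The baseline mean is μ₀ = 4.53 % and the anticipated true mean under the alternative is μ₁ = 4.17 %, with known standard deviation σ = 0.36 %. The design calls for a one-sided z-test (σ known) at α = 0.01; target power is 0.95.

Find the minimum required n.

n = 16

Standardized effect: d = |μ₁ − μ₀| / σ = |4.17 − 4.53| / 0.36 = 1.0000
For power 0.95 need Φ(δ − z_{0.01}) = 0.95, so δ = z_{0.01} + z_{0.05} = 2.326 + 1.645 = 3.971.
δ = d·√n ⇒ n = (δ/d)² = (3.971 / 1.0000)² = 15.77.
Rounding up, n = 16.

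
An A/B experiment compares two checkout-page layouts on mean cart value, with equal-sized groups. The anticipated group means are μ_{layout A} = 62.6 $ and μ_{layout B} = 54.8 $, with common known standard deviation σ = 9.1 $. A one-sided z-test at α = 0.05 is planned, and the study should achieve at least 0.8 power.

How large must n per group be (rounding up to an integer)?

Standardized effect: d = |μ_{layout A} − μ_{layout B}| / σ = |62.6 − 54.8| / 9.1 = 0.8571
For power 0.8 need Φ(δ − z_{0.05}) = 0.8, so δ = z_{0.05} + z_{0.20} = 1.645 + 0.842 = 2.486.
δ = d·√(n/2) ⇒ n = 2(δ/d)² = 2 × (2.486 / 0.8571)² = 16.83.
Rounding up, n = 17 per group.

n = 17 per group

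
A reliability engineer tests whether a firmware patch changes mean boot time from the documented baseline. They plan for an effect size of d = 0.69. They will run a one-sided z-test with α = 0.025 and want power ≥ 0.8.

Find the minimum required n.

n = 17

For power 0.8 need Φ(δ − z_{0.025}) = 0.8, so δ = z_{0.025} + z_{0.20} = 1.960 + 0.842 = 2.802.
δ = d·√n ⇒ n = (δ/d)² = (2.802 / 0.69)² = 16.49.
Round up to the next whole unit.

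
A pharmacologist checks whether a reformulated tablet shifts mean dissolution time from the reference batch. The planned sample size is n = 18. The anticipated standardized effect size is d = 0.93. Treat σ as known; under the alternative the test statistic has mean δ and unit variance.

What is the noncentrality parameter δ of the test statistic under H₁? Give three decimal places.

δ = d·√n = 0.93 × √18 = 3.9457

δ ≈ 3.946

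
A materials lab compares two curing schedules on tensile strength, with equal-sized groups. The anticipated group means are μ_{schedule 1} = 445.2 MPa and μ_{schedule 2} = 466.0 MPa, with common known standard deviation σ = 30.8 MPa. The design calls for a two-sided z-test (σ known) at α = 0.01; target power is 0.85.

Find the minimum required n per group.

Standardized effect: d = |μ_{schedule 1} − μ_{schedule 2}| / σ = |445.2 − 466.0| / 30.8 = 0.6753
Set Φ(δ − 2.576) = 0.85; then δ − 2.576 = Φ⁻¹(0.85) = 1.036, giving δ = 3.612.
(Ignoring the negligible lower-tail rejection probability gives the usual closed-form inversion.)
δ = d·√(n/2) ⇒ n = 2(δ/d)² = 2 × (3.612 / 0.6753)² = 57.22.
Rounding up, n = 58 per group.

n = 58 per group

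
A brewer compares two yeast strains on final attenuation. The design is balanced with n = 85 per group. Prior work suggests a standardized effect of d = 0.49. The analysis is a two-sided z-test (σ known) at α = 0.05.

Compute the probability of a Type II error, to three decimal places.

β ≈ 0.109

Noncentrality parameter: δ = d·√(n/2) = 0.49 × √(85/2) = 3.1944
Two-sided α = 0.05 → critical value z_{0.025} = 1.960.
Power = Φ(δ − 1.960) + Φ(−δ − 1.960) = Φ(1.234) + Φ(-5.154) = 0.8915 + 0.0000 = 0.8915.
Type II error: β = 1 − power = 1 − 0.8915 = 0.1085.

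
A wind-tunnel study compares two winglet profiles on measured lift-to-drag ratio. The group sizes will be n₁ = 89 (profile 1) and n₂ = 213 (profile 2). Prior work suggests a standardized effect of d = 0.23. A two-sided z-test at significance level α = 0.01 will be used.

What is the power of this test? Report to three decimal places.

Noncentrality parameter: δ = d / √(1/n₁ + 1/n₂) = 0.23 / √(1/89 + 1/213) = 1.8223
Critical value for a two-sided test at α = 0.01: z_{α/2} = 2.576.
Power = Φ(δ − 2.576) + Φ(−δ − 2.576) = Φ(-0.754) + Φ(-4.398) = 0.2256 + 0.0000 = 0.2256.

Power ≈ 0.226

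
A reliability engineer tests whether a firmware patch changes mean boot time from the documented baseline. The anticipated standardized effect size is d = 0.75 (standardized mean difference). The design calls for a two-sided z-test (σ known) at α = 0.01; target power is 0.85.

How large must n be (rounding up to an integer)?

n = 24

Set Φ(δ − 2.576) = 0.85; then δ − 2.576 = Φ⁻¹(0.85) = 1.036, giving δ = 3.612.
(The Φ(−δ − z_{α/2}) term is vanishingly small for δ > 0 and is dropped in the standard sample-size formula.)
δ = d·√n ⇒ n = (δ/d)² = (3.612 / 0.75)² = 23.20.
Rounding up, n = 24.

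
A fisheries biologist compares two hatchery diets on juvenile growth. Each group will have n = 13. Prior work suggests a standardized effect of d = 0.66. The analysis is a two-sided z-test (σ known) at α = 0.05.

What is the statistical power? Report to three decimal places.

Noncentrality parameter: δ = d·√(n/2) = 0.66 × √(13/2) = 1.6827
Two-sided α = 0.05 → critical value z_{0.025} = 1.960.
Power = Φ(δ − 1.960) + Φ(−δ − 1.960) = Φ(-0.277) + Φ(-3.643) = 0.3908 + 0.0001 = 0.3909.

Power ≈ 0.391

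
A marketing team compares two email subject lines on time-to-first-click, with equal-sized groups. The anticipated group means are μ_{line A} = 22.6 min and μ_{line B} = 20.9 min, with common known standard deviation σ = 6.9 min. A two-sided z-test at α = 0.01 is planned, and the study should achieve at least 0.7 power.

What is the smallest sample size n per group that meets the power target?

n = 317 per group

Standardized effect: d = |μ_{line A} − μ_{line B}| / σ = |22.6 − 20.9| / 6.9 = 0.2464
Set Φ(δ − 2.576) = 0.7; then δ − 2.576 = Φ⁻¹(0.7) = 0.524, giving δ = 3.100.
(Ignoring the negligible lower-tail rejection probability gives the usual closed-form inversion.)
δ = d·√(n/2) ⇒ n = 2(δ/d)² = 2 × (3.100 / 0.2464)² = 316.68.
Rounding up, n = 317 per group.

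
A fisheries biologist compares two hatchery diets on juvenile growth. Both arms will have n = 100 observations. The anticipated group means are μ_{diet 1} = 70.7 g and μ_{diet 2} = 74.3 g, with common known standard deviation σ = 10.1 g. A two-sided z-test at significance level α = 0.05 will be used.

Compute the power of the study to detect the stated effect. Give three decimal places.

Power ≈ 0.712

Standardized effect: d = |μ_{diet 1} − μ_{diet 2}| / σ = |70.7 − 74.3| / 10.1 = 0.3564
Noncentrality parameter: δ = d·√(n/2) = 0.3564 × √(100/2) = 2.5204
Critical value for a two-sided test at α = 0.05: z_{α/2} = 1.960.
Power = Φ(δ − 1.960) + Φ(−δ − 1.960) = Φ(0.560) + Φ(-4.480) = 0.7124 + 0.0000 = 0.7124.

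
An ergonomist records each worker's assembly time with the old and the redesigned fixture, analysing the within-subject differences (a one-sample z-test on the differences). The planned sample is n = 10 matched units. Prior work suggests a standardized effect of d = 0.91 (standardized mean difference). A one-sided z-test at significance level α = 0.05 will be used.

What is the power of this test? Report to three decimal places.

Power ≈ 0.891

Noncentrality parameter: δ = d·√n = 0.91 × √10 = 2.8777
One-sided α = 0.05 → critical value z_{0.05} = 1.645.
Power = P(Z > 1.645 − δ) = Φ(1.233) = 0.8912.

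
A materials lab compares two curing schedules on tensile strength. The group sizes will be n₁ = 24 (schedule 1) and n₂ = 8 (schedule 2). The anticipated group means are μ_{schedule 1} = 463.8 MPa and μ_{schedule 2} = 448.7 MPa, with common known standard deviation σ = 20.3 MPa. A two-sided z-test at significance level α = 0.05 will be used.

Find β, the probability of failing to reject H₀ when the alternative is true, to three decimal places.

β ≈ 0.555

Standardized effect: d = |μ_{schedule 1} − μ_{schedule 2}| / σ = |463.8 − 448.7| / 20.3 = 0.7438
Noncentrality parameter: λ = d / √(1/n₁ + 1/n₂) = 0.7438 / √(1/24 + 1/8) = 1.8220
Critical value for a two-sided test at α = 0.05: z_{α/2} = 1.960.
Power = Φ(λ − 1.960) + Φ(−λ − 1.960) = Φ(-0.138) + Φ(-3.782) = 0.4451 + 0.0001 = 0.4452.
Type II error: β = 1 − power = 1 − 0.4452 = 0.5548.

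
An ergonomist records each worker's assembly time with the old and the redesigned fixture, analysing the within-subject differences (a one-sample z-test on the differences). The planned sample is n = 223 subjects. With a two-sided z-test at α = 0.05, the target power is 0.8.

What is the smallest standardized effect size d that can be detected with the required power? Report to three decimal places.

Need Φ(δ − 1.960) = 0.8, so δ = 1.960 + 0.842 = 2.802.
(Lower-tail contribution to power is negligible for δ > 0.)
δ = d·√n ⇒ d = δ/√n = 2.802/√223 = 0.1876.

d ≈ 0.188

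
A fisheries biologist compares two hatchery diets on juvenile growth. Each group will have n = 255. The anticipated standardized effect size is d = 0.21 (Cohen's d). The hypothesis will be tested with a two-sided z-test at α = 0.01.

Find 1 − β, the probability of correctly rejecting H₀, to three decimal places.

Power ≈ 0.419

Noncentrality parameter: δ = d·√(n/2) = 0.21 × √(255/2) = 2.3712
Two-sided α = 0.01 → critical value z_{0.005} = 2.576.
Power = Φ(δ − 2.576) + Φ(−δ − 2.576) = Φ(-0.205) + Φ(-4.947) = 0.4189 + 0.0000 = 0.4189.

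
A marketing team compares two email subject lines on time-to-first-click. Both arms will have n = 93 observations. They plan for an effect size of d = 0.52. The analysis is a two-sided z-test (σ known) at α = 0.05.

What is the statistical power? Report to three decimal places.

Power ≈ 0.944

Noncentrality parameter: δ = d·√(n/2) = 0.52 × √(93/2) = 3.5459
Two-sided α = 0.05 → critical value z_{0.025} = 1.960.
Power = Φ(δ − 1.960) + Φ(−δ − 1.960) = Φ(1.586) + Φ(-5.506) = 0.9436 + 0.0000 = 0.9436.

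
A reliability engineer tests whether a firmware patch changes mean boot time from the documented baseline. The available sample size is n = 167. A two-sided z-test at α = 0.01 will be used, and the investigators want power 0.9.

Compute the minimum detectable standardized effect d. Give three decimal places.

d ≈ 0.298

Need Φ(δ − 2.576) = 0.9, so δ = 2.576 + 1.282 = 3.857.
(The second rejection-region term Φ(−δ − z_{α/2}) is negligible and dropped.)
δ = d·√n ⇒ d = δ/√n = 3.857/√167 = 0.2985.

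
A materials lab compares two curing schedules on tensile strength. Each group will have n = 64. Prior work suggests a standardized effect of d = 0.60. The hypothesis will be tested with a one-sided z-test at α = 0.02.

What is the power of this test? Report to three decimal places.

Power ≈ 0.910

Noncentrality parameter: δ = d·√(n/2) = 0.60 × √(64/2) = 3.3941
One-sided α = 0.02 → critical value z_{0.02} = 2.054.
Power = Φ(δ − 2.054) = Φ(1.340) = 0.9099.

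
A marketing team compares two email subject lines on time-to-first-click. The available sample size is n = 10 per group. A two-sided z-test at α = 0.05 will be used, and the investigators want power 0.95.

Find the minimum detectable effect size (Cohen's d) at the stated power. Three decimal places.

Required noncentrality: δ = z_{0.025} + z_{0.05} = 1.960 + 1.645 = 3.605.
(Lower-tail contribution to power is negligible for δ > 0.)
δ = d·√(n/2) ⇒ d = δ/√(n/2) = 3.605/√(10/2) = 1.6121.

d ≈ 1.612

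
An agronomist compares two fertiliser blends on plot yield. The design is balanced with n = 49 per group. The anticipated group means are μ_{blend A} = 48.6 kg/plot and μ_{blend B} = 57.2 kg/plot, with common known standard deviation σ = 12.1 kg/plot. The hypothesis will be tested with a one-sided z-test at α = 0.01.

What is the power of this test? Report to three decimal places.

Standardized effect: d = |μ_{blend A} − μ_{blend B}| / σ = |48.6 − 57.2| / 12.1 = 0.7107
Noncentrality parameter: δ = d·√(n/2) = 0.7107 × √(49/2) = 3.5180
One-sided α = 0.01 → critical value z_{0.01} = 2.326.
Power = P(Z > 2.326 − δ) = Φ(1.192) = 0.8833.

Power ≈ 0.883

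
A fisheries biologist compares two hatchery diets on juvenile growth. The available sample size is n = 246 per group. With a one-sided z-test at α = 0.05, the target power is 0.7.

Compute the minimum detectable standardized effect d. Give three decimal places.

Required noncentrality: δ = z_{0.05} + z_{0.30} = 1.645 + 0.524 = 2.169.
δ = d·√(n/2) ⇒ d = δ/√(n/2) = 2.169/√(246/2) = 0.1956.

d ≈ 0.196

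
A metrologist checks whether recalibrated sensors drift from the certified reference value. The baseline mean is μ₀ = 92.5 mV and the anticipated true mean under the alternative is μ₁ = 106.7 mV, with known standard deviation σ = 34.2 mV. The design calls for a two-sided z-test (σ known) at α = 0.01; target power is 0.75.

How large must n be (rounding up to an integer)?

n = 62

Standardized effect: d = |μ₁ − μ₀| / σ = |106.7 − 92.5| / 34.2 = 0.4152
For power 0.75 need Φ(δ − z_{0.005}) = 0.75, so δ = z_{0.005} + z_{0.25} = 2.576 + 0.674 = 3.250.
(Ignoring the negligible lower-tail rejection probability gives the usual closed-form inversion.)
δ = d·√n ⇒ n = (δ/d)² = (3.250 / 0.4152)² = 61.28.
Rounding up, n = 62.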